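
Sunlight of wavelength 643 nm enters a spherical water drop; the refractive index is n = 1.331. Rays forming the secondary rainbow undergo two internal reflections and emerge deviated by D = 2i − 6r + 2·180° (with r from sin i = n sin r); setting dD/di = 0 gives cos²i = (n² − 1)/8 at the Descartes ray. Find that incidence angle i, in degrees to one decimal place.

71.9°

cos²i = (1.331² − 1)/8 = (1.77156 − 1)/8 = 0.09645.
cos i = 0.31056, so i = 71.907°.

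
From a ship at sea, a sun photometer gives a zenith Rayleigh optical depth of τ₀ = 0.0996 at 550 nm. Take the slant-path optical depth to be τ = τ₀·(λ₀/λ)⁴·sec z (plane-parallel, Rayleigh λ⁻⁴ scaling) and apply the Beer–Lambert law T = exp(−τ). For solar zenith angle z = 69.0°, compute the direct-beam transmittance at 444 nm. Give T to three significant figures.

sec 69.0° = 2.7904.
τ = 0.0996 × (550/444)⁴ × 2.7904 = 0.0996 × 2.3546 × 2.7904 = 0.6544.
T = exp(−0.6544) = 0.5197.

0.520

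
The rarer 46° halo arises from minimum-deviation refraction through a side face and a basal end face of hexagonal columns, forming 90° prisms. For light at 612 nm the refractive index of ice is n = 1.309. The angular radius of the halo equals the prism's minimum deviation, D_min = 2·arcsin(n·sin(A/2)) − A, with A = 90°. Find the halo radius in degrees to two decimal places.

n·sin(A/2) = 1.309 × sin 45° = 1.309 × 0.7071 = 0.9256.
D_min = 2·arcsin(0.9256) − 90° = 2 × 67.759° − 90° = 45.519°.

45.52°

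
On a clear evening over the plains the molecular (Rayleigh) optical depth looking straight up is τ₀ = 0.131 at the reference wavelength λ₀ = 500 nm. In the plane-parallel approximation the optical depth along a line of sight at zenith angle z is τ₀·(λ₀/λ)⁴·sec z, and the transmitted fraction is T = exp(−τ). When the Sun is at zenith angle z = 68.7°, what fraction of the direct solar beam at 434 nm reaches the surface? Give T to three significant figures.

0.530

sec 68.7° = 2.7529.
τ = 0.131 × (500/434)⁴ × 2.7529 = 0.131 × 1.7617 × 2.7529 = 0.6353.
T = exp(−0.6353) = 0.5298.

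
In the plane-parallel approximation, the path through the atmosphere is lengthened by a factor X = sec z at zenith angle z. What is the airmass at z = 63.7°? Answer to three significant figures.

2.26

X = sec z = 1/cos 63.7° = 1/0.4431 = 2.2570.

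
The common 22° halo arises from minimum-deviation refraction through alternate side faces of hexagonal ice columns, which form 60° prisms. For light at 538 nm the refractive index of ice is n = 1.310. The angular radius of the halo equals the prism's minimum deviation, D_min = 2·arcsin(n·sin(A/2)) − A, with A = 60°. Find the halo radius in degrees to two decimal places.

n·sin(A/2) = 1.310 × sin 30° = 1.310 × 0.5000 = 0.6550.
D_min = 2·arcsin(0.6550) − 60° = 2 × 40.920° − 60° = 21.839°.

21.84°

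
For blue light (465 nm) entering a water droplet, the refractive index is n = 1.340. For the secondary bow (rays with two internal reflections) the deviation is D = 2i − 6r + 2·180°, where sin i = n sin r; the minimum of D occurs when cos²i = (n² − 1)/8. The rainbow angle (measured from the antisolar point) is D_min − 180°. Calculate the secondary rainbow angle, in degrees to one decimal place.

52.7°

cos²i = (1.79560 − 1)/8 = 0.09945; i = arccos(0.31536) = 71.618°.
sin r = sin 71.618°/1.340 = 0.70819; r = 45.088°.
D_min = 2·71.618° − 6·45.088° + 360° = 232.709°.
Rainbow angle = D_min − 180° = 52.709°.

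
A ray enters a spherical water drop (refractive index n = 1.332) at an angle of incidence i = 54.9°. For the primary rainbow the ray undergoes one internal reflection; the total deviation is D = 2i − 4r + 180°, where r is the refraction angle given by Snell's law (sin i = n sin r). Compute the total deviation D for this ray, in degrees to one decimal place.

138.2°

sin r = sin 54.9° / 1.332 = 0.8181/1.332 = 0.6142; r = 37.90°.
D = 2·54.9° − 4·37.90° + 180° = 109.80° − 151.58° + 180° = 138.22°.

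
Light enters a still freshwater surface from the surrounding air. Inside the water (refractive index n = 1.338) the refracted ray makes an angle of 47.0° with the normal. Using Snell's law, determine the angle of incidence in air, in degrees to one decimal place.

Snell: sin θ_i = n · sin θ_r = 1.338 × sin 47.0° = 1.338 × 0.7314 = 0.9786.
θ_i = arcsin(0.9786) = 78.11°.

78.1°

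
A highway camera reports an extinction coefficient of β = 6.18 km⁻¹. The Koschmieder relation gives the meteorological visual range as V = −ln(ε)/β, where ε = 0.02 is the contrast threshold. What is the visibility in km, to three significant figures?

V = −ln(0.02) / 6.18 = 3.912 / 6.18 = 0.6330 km.

0.633 km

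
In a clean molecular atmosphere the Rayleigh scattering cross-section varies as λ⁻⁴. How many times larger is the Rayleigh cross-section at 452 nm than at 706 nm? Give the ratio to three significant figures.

Rayleigh scattering ∝ λ⁻⁴, so the ratio of coefficients is the inverse fourth power of the wavelength ratio.
σ(452)/σ(706) = (706/452)⁴ = (1.5619)⁴ = 5.952.

5.95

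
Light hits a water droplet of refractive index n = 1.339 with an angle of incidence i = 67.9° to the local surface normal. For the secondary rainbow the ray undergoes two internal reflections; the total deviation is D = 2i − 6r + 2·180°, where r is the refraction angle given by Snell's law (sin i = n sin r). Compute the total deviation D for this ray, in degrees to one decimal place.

233.1°

sin r = sin 67.9° / 1.339 = 0.9265/1.339 = 0.6920; r = 43.79°.
D = 2·67.9° − 6·43.79° + 2·180° = 135.80° − 262.71° + 360° = 233.09°.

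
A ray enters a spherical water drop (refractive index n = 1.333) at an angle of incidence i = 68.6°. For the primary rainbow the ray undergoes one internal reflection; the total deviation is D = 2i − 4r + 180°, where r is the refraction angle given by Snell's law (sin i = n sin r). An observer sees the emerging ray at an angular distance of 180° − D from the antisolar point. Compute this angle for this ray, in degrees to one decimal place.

sin r = sin 68.6° / 1.333 = 0.9311/1.333 = 0.6985; r = 44.30°.
D = 2·68.6° − 4·44.30° + 180° = 137.20° − 177.22° + 180° = 139.98°.
Angle from antisolar point = 180° − D = 40.02°.

40.0°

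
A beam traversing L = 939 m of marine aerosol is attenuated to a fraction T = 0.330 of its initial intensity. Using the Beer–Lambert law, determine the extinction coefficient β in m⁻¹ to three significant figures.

0.00118 m⁻¹

Beer–Lambert: T = exp(−βL) ⇒ β = −ln(T)/L = −ln(0.330)/939 = 1.1087/939 = 0.001181 m⁻¹.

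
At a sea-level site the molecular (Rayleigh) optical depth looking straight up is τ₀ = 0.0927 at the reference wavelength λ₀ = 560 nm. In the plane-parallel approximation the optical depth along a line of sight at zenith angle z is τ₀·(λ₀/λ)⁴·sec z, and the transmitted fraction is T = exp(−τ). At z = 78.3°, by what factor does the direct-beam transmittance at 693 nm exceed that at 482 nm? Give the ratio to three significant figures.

Airmass: sec 78.3° = 4.9313.
τ(693 nm) = 0.0927 × (560/693)⁴ × 4.9313 = 0.0927 × 0.4264 × 4.9313 = 0.1949.
τ(482 nm) = 0.0927 × (560/482)⁴ × 4.9313 = 0.0927 × 1.8221 × 4.9313 = 0.8329.
T(693)/T(482) = exp(τ_B − τ_A) = exp(0.6380) = 1.8927.

1.89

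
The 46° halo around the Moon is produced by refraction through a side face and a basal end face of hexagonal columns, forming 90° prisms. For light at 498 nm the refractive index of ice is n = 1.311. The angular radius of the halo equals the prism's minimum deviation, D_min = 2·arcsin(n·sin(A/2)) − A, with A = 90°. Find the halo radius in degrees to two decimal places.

n·sin(A/2) = 1.311 × sin 45° = 1.311 × 0.7071 = 0.9270.
D_min = 2·arcsin(0.9270) − 90° = 2 × 67.974° − 90° = 45.949°.

45.95°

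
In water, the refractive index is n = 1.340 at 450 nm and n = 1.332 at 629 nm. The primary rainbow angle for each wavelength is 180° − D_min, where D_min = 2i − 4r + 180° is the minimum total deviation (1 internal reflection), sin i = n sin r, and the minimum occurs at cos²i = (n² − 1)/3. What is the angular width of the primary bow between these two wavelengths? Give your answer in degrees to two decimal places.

At 450 nm (n = 1.340): cos²i = 0.26520 → i = 59.004°, r = 39.770°, D_min = 138.929°, rainbow angle = 41.071°.
At 629 nm (n = 1.332): cos²i = 0.25807 → i = 59.469°, r = 40.290°, D_min = 137.776°, rainbow angle = 42.224°.
Angular width = |41.071° − 42.224°| = 1.153°.

1.15°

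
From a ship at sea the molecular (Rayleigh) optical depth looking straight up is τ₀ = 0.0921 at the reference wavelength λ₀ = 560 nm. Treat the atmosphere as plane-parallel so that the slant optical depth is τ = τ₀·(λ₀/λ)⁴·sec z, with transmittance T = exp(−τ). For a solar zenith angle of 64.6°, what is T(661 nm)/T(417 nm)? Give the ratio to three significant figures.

Airmass: sec 64.6° = 2.3314.
τ(661 nm) = 0.0921 × (560/661)⁴ × 2.3314 = 0.0921 × 0.5152 × 2.3314 = 0.1106.
τ(417 nm) = 0.0921 × (560/417)⁴ × 2.3314 = 0.0921 × 3.2524 × 2.3314 = 0.6984.
T(661)/T(417) = exp(τ_B − τ_A) = exp(0.5877) = 1.7999.

1.80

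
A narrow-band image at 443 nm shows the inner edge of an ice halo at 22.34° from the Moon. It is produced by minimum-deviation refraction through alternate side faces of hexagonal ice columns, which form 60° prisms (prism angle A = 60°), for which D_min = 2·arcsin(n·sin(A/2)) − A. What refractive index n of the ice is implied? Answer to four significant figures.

Rearranging: n = sin((D_min + A)/2) / sin(A/2).
(D_min + A)/2 = (22.34° + 60°)/2 = 41.170°.
n = sin 41.170° / sin 30° = 0.6583 / 0.5000 = 1.3166.

1.317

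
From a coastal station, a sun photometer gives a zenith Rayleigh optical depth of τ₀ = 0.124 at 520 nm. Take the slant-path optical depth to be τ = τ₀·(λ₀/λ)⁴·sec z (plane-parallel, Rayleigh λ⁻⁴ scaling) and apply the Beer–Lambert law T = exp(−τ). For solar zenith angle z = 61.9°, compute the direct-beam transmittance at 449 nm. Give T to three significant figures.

0.623

sec 61.9° = 2.1231.
τ = 0.124 × (520/449)⁴ × 2.1231 = 0.124 × 1.7990 × 2.1231 = 0.4736.
T = exp(−0.4736) = 0.6228.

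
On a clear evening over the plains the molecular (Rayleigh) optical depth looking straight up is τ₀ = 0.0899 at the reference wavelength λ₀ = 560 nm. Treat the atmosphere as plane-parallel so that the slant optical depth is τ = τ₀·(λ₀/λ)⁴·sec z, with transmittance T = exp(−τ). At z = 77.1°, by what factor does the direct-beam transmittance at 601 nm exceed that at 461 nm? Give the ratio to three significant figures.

Airmass: sec 77.1° = 4.4793.
τ(601 nm) = 0.0899 × (560/601)⁴ × 4.4793 = 0.0899 × 0.7538 × 4.4793 = 0.3035.
τ(461 nm) = 0.0899 × (560/461)⁴ × 4.4793 = 0.0899 × 2.1775 × 4.4793 = 0.8768.
T(601)/T(461) = exp(τ_B − τ_A) = exp(0.5733) = 1.7741.

1.77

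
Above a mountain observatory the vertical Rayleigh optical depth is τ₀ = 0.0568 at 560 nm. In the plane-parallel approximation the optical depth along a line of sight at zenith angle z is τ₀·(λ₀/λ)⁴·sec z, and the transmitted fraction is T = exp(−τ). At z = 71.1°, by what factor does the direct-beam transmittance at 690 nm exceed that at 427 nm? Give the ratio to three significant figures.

Airmass: sec 71.1° = 3.0872.
τ(690 nm) = 0.0568 × (560/690)⁴ × 3.0872 = 0.0568 × 0.4339 × 3.0872 = 0.0761.
τ(427 nm) = 0.0568 × (560/427)⁴ × 3.0872 = 0.0568 × 2.9583 × 3.0872 = 0.5187.
T(690)/T(427) = exp(τ_B − τ_A) = exp(0.4427) = 1.5569.

1.56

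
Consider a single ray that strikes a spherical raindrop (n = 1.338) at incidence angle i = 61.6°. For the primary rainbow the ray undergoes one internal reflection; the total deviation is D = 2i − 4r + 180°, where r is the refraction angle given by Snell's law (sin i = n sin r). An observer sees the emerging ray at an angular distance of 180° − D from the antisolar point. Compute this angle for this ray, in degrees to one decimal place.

41.2°

sin r = sin 61.6° / 1.338 = 0.8796/1.338 = 0.6574; r = 41.10°.
D = 2·61.6° − 4·41.10° + 180° = 123.20° − 164.42° + 180° = 138.78°.
Angle from antisolar point = 180° − D = 41.22°.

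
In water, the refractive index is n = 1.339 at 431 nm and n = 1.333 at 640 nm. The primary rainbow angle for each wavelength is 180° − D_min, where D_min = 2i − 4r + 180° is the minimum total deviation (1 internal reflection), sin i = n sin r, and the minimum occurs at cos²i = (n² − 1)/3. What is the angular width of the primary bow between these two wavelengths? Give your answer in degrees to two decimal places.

At 431 nm (n = 1.339): cos²i = 0.26431 → i = 59.062°, r = 39.834°, D_min = 138.786°, rainbow angle = 41.214°.
At 640 nm (n = 1.333): cos²i = 0.25896 → i = 59.410°, r = 40.225°, D_min = 137.922°, rainbow angle = 42.078°.
Angular width = |41.214° − 42.078°| = 0.865°.

0.86°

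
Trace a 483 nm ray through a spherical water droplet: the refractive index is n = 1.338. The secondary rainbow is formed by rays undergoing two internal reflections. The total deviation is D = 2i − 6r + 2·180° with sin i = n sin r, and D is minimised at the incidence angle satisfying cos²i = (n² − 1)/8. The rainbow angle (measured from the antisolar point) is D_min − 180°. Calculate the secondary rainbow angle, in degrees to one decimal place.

52.2°

cos²i = (1.79024 − 1)/8 = 0.09878; i = arccos(0.31429) = 71.682°.
sin r = sin 71.682°/1.338 = 0.70951; r = 45.195°.
D_min = 2·71.682° − 6·45.195° + 360° = 232.193°.
Rainbow angle = D_min − 180° = 52.193°.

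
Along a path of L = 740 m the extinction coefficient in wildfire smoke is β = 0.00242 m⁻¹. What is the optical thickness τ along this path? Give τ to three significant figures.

τ = β·L = 0.00242 × 740 = 1.7908.

1.79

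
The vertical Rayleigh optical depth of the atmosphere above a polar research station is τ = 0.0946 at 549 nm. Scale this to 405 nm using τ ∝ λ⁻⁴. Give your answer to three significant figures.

τ(405 nm) = τ(549 nm) × (549/405)⁴ = 0.0946 × (1.3556)⁴ = 0.0946 × 3.3765 = 0.3194.

0.319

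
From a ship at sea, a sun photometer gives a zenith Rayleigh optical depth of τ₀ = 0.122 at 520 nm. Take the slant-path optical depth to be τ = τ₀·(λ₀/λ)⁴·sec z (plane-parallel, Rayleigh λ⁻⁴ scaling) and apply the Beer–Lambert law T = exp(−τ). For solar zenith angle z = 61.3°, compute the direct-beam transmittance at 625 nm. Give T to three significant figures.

0.885

sec 61.3° = 2.0824.
τ = 0.122 × (520/625)⁴ × 2.0824 = 0.122 × 0.4792 × 2.0824 = 0.1217.
T = exp(−0.1217) = 0.8854.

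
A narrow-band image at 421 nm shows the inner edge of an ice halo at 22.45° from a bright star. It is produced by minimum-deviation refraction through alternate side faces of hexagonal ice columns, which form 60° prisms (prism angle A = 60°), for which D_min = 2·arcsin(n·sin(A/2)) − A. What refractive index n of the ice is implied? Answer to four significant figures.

Rearranging: n = sin((D_min + A)/2) / sin(A/2).
(D_min + A)/2 = (22.45° + 60°)/2 = 41.225°.
n = sin 41.225° / sin 30° = 0.6590 / 0.5000 = 1.3180.

1.318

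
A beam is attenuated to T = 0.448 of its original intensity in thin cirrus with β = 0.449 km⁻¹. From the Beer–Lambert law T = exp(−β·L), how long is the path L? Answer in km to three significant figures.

1.79 km

Beer–Lambert: T = exp(−βL) ⇒ L = −ln(T)/β = −ln(0.448)/0.449 = 0.8030/0.449 = 1.788 km.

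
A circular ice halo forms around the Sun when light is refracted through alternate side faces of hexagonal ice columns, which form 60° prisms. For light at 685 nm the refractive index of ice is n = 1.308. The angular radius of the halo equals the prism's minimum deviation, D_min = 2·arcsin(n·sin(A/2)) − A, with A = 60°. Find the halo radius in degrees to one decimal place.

n·sin(A/2) = 1.308 × sin 30° = 1.308 × 0.5000 = 0.6540.
D_min = 2·arcsin(0.6540) − 60° = 2 × 40.844° − 60° = 21.688°.

21.7°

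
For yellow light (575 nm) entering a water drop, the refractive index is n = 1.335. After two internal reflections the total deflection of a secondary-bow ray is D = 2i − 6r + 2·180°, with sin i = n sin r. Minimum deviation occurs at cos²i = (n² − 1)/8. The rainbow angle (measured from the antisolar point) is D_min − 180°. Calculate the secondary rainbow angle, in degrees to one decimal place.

cos²i = (1.78222 − 1)/8 = 0.09778; i = arccos(0.31269) = 71.778°.
sin r = sin 71.778°/1.335 = 0.71150; r = 45.357°.
D_min = 2·71.778° − 6·45.357° + 360° = 231.414°.
Rainbow angle = D_min − 180° = 51.414°.

51.4°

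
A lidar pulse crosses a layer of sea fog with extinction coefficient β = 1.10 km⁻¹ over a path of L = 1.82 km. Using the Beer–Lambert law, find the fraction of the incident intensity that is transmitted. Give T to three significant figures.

τ = β·L = 1.10 × 1.82 = 2.0020.
T = exp(−2.0020) = 0.1351.

0.135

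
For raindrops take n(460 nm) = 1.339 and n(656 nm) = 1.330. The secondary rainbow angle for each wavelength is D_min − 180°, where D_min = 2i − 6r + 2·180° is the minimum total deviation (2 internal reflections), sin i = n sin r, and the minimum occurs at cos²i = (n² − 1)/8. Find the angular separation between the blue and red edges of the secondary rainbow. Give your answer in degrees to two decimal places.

At 460 nm (n = 1.339): cos²i = 0.09912 → i = 71.650°, r = 45.141°, D_min = 232.451°, rainbow angle = 52.451°.
At 656 nm (n = 1.330): cos²i = 0.09611 → i = 71.940°, r = 45.630°, D_min = 230.101°, rainbow angle = 50.101°.
Angular width = |52.451° − 50.101°| = 2.350°.

2.35°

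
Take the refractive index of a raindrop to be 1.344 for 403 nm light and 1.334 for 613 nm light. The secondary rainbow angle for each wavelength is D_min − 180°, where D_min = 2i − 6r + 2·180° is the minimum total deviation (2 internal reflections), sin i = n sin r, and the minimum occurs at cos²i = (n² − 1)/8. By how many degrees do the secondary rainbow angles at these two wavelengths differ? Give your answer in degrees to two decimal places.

At 403 nm (n = 1.344): cos²i = 0.10079 → i = 71.490°, r = 44.874°, D_min = 233.733°, rainbow angle = 53.733°.
At 613 nm (n = 1.334): cos²i = 0.09744 → i = 71.810°, r = 45.411°, D_min = 231.153°, rainbow angle = 51.153°.
Angular width = |53.733° − 51.153°| = 2.580°.

2.58°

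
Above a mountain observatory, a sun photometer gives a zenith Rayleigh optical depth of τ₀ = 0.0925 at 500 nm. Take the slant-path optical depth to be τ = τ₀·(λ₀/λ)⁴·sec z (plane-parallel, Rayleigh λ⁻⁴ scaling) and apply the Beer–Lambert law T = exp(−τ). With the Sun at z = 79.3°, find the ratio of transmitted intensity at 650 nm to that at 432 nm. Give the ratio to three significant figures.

Airmass: sec 79.3° = 5.3860.
τ(650 nm) = 0.0925 × (500/650)⁴ × 5.3860 = 0.0925 × 0.3501 × 5.3860 = 0.1744.
τ(432 nm) = 0.0925 × (500/432)⁴ × 5.3860 = 0.0925 × 1.7945 × 5.3860 = 0.8940.
T(650)/T(432) = exp(τ_B − τ_A) = exp(0.7196) = 2.0536.

2.05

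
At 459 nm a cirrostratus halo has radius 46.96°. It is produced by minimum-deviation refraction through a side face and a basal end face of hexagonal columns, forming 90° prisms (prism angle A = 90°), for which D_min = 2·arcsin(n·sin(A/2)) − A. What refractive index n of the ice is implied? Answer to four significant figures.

1.316

Rearranging: n = sin((D_min + A)/2) / sin(A/2).
(D_min + A)/2 = (46.96° + 90°)/2 = 68.480°.
n = sin 68.480° / sin 45° = 0.9303 / 0.7071 = 1.3156.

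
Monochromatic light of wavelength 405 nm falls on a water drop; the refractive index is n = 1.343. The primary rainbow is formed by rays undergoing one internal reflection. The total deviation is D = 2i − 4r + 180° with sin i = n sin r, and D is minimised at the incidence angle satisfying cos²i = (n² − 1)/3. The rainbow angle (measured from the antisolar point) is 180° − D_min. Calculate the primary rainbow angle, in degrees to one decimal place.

cos²i = (1.80365 − 1)/3 = 0.26788; i = arccos(0.51757) = 58.830°.
sin r = sin 58.830°/1.343 = 0.63711; r = 39.577°.
D_min = 2·58.830° − 4·39.577° + 180° = 139.354°.
Rainbow angle = 180° − D_min = 40.646°.

40.6°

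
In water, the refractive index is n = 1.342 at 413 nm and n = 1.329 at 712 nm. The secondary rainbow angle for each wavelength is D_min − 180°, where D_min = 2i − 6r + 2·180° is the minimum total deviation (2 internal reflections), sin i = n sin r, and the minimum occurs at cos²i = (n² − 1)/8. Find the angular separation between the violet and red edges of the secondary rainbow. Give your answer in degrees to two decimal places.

At 413 nm (n = 1.342): cos²i = 0.10012 → i = 71.554°, r = 44.981°, D_min = 233.222°, rainbow angle = 53.222°.
At 712 nm (n = 1.329): cos²i = 0.09578 → i = 71.972°, r = 45.685°, D_min = 229.837°, rainbow angle = 49.837°.
Angular width = |53.222° − 49.837°| = 3.385°.

3.39°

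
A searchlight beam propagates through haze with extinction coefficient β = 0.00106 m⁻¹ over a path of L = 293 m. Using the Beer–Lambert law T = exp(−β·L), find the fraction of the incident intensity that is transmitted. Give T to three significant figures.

0.733

τ = β·L = 0.00106 × 293 = 0.3106.
T = exp(−0.3106) = 0.7330.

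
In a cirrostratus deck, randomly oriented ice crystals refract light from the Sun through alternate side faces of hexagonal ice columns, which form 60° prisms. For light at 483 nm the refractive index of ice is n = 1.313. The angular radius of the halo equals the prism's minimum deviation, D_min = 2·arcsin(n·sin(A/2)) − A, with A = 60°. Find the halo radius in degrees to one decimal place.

n·sin(A/2) = 1.313 × sin 30° = 1.313 × 0.5000 = 0.6565.
D_min = 2·arcsin(0.6565) − 60° = 2 × 41.033° − 60° = 22.067°.

22.1°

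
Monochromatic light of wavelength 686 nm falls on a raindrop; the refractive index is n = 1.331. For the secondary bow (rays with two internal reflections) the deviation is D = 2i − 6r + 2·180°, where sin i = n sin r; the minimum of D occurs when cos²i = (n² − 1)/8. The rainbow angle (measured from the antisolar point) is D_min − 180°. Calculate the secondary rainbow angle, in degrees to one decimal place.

50.4°

cos²i = (1.77156 − 1)/8 = 0.09645; i = arccos(0.31056) = 71.907°.
sin r = sin 71.907°/1.331 = 0.71417; r = 45.575°.
D_min = 2·71.907° − 6·45.575° + 360° = 230.365°.
Rainbow angle = D_min − 180° = 50.365°.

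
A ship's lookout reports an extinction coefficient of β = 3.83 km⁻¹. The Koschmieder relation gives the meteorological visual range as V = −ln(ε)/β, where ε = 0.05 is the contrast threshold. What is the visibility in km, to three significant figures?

V = −ln(0.05) / 3.83 = 2.996 / 3.83 = 0.7822 km.

0.782 km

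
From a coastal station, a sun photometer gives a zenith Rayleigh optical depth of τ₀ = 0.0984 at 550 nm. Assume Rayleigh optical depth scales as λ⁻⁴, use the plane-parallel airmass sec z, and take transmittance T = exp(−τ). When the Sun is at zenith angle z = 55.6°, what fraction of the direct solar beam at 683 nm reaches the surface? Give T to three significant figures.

0.929

sec 55.6° = 1.7700.
τ = 0.0984 × (550/683)⁴ × 1.7700 = 0.0984 × 0.4205 × 1.7700 = 0.0732.
T = exp(−0.0732) = 0.9294.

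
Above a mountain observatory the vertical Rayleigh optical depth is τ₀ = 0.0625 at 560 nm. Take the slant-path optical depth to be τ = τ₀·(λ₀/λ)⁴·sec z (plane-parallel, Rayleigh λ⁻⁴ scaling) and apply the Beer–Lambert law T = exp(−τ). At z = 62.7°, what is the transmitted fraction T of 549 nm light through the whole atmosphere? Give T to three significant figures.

sec 62.7° = 2.1803.
τ = 0.0625 × (560/549)⁴ × 2.1803 = 0.0625 × 1.0826 × 2.1803 = 0.1475.
T = exp(−0.1475) = 0.8628.

0.863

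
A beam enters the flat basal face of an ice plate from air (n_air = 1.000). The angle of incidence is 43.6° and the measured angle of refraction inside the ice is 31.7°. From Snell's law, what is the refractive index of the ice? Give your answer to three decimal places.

n = sin θ_i / sin θ_r = sin 43.6° / sin 31.7° = 0.6896 / 0.5255 = 1.3124.

1.312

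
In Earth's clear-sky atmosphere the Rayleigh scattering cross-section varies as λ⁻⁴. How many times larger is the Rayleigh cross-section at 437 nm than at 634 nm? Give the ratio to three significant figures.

4.43

Rayleigh scattering ∝ λ⁻⁴, so the ratio of coefficients is the inverse fourth power of the wavelength ratio.
σ(437)/σ(634) = (634/437)⁴ = (1.4508)⁴ = 4.43.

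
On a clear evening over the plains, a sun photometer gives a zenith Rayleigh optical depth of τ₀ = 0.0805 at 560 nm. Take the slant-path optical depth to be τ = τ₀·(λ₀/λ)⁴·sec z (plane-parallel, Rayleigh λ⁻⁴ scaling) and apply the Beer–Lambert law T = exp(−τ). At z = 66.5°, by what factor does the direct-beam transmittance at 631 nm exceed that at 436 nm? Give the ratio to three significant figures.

1.53

Airmass: sec 66.5° = 2.5078.
τ(631 nm) = 0.0805 × (560/631)⁴ × 2.5078 = 0.0805 × 0.6203 × 2.5078 = 0.1252.
τ(436 nm) = 0.0805 × (560/436)⁴ × 2.5078 = 0.0805 × 2.7215 × 2.5078 = 0.5494.
T(631)/T(436) = exp(τ_B − τ_A) = exp(0.4242) = 1.5283.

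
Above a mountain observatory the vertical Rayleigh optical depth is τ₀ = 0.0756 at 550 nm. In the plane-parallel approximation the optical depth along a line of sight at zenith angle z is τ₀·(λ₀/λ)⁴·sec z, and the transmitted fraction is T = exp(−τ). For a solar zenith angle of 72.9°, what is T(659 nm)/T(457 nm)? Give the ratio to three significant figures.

Airmass: sec 72.9° = 3.4009.
τ(659 nm) = 0.0756 × (550/659)⁴ × 3.4009 = 0.0756 × 0.4852 × 3.4009 = 0.1247.
τ(457 nm) = 0.0756 × (550/457)⁴ × 3.4009 = 0.0756 × 2.0979 × 3.4009 = 0.5394.
T(659)/T(457) = exp(τ_B − τ_A) = exp(0.4146) = 1.5138.

1.51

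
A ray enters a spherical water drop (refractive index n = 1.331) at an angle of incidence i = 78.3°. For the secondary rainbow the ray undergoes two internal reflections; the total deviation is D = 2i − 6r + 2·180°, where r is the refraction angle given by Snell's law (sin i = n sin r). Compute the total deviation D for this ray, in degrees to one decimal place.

232.4°

sin r = sin 78.3° / 1.331 = 0.9792/1.331 = 0.7357; r = 47.37°.
D = 2·78.3° − 6·47.37° + 2·180° = 156.60° − 284.20° + 360° = 232.40°.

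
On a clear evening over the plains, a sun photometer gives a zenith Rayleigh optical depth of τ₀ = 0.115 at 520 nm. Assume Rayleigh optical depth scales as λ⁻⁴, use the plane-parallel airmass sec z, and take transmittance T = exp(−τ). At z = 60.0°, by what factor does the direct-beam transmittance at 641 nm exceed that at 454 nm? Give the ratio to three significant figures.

1.34

Airmass: sec 60.0° = 2.0000.
τ(641 nm) = 0.115 × (520/641)⁴ × 2.0000 = 0.115 × 0.4331 × 2.0000 = 0.0996.
τ(454 nm) = 0.115 × (520/454)⁴ × 2.0000 = 0.115 × 1.7210 × 2.0000 = 0.3958.
T(641)/T(454) = exp(τ_B − τ_A) = exp(0.2962) = 1.3448.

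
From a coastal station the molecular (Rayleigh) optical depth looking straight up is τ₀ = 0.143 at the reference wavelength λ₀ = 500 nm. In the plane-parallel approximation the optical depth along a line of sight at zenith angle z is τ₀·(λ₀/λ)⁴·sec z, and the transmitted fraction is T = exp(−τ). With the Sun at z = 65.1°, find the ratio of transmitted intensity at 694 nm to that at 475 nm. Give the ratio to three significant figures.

Airmass: sec 65.1° = 2.3751.
τ(694 nm) = 0.143 × (500/694)⁴ × 2.3751 = 0.143 × 0.2694 × 2.3751 = 0.0915.
τ(475 nm) = 0.143 × (500/475)⁴ × 2.3751 = 0.143 × 1.2277 × 2.3751 = 0.4170.
T(694)/T(475) = exp(τ_B − τ_A) = exp(0.3255) = 1.3847.

1.38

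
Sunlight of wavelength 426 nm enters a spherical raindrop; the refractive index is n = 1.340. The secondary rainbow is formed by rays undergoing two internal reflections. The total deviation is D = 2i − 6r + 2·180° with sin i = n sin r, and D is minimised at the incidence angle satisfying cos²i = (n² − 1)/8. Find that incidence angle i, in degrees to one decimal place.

cos²i = (1.340² − 1)/8 = (1.79560 − 1)/8 = 0.09945.
cos i = 0.31536, so i = 71.618°.

71.6°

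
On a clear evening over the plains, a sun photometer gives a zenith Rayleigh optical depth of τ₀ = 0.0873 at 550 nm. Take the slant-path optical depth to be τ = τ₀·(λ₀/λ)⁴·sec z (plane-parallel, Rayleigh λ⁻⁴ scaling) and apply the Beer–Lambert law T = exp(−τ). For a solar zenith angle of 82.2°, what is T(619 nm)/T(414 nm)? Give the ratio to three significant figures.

Airmass: sec 82.2° = 7.3684.
τ(619 nm) = 0.0873 × (550/619)⁴ × 7.3684 = 0.0873 × 0.6233 × 7.3684 = 0.4009.
τ(414 nm) = 0.0873 × (550/414)⁴ × 7.3684 = 0.0873 × 3.1149 × 7.3684 = 2.0037.
T(619)/T(414) = exp(τ_B − τ_A) = exp(1.6028) = 4.9668.

4.97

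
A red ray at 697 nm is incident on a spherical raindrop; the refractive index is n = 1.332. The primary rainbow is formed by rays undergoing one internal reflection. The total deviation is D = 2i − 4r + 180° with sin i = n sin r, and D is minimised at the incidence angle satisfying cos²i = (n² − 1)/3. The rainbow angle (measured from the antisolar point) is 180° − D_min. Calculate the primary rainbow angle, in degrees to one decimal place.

cos²i = (1.77422 − 1)/3 = 0.25807; i = arccos(0.50801) = 59.469°.
sin r = sin 59.469°/1.332 = 0.64666; r = 40.290°.
D_min = 2·59.469° − 4·40.290° + 180° = 137.776°.
Rainbow angle = 180° − D_min = 42.224°.

42.2°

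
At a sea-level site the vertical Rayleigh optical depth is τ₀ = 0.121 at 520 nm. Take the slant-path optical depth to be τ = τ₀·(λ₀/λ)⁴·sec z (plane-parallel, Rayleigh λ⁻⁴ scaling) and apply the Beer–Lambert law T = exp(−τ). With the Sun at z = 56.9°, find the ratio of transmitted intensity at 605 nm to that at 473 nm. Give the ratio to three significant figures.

1.22

Airmass: sec 56.9° = 1.8312.
τ(605 nm) = 0.121 × (520/605)⁴ × 1.8312 = 0.121 × 0.5457 × 1.8312 = 0.1209.
τ(473 nm) = 0.121 × (520/473)⁴ × 1.8312 = 0.121 × 1.4607 × 1.8312 = 0.3237.
T(605)/T(473) = exp(τ_B − τ_A) = exp(0.2027) = 1.2247.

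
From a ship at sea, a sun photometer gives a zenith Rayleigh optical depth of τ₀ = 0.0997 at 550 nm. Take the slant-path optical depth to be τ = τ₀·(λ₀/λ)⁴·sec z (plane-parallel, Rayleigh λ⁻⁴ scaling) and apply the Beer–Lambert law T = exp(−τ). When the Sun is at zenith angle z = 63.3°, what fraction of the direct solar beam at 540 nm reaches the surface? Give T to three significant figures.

sec 63.3° = 2.2256.
τ = 0.0997 × (550/540)⁴ × 2.2256 = 0.0997 × 1.0762 × 2.2256 = 0.2388.
T = exp(−0.2388) = 0.7876.

0.788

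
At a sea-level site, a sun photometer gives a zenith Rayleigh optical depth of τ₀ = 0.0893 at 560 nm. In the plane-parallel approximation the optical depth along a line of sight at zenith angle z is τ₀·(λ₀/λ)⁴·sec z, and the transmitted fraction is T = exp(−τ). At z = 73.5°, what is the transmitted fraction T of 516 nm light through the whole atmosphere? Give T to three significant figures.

0.647

sec 73.5° = 3.5209.
τ = 0.0893 × (560/516)⁴ × 3.5209 = 0.0893 × 1.3872 × 3.5209 = 0.4362.
T = exp(−0.4362) = 0.6465.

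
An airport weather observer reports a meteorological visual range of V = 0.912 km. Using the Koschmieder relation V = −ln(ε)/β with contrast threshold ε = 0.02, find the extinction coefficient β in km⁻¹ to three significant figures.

4.29 km⁻¹

β = −ln(0.02) / V = 3.912 / 0.912 = 4.2895 km⁻¹.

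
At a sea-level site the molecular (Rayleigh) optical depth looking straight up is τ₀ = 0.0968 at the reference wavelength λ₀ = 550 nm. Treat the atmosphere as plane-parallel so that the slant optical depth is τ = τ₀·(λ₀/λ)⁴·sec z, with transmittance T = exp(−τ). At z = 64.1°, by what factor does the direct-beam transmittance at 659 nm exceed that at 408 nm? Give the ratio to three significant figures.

Airmass: sec 64.1° = 2.2894.
τ(659 nm) = 0.0968 × (550/659)⁴ × 2.2894 = 0.0968 × 0.4852 × 2.2894 = 0.1075.
τ(408 nm) = 0.0968 × (550/408)⁴ × 2.2894 = 0.0968 × 3.3023 × 2.2894 = 0.7318.
T(659)/T(408) = exp(τ_B − τ_A) = exp(0.6243) = 1.8669.

1.87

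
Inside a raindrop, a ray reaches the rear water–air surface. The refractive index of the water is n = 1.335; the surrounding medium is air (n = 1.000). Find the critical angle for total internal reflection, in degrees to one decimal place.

48.5°

sin θ_c = n_air / n = 1.000 / 1.335 = 0.7491.
θ_c = arcsin(0.7491) = 48.51°.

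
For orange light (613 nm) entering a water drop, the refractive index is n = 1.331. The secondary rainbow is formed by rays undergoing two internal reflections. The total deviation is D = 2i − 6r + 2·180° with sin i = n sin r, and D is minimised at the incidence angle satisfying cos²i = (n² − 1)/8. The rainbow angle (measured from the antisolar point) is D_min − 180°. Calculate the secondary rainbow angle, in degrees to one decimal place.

50.4°

cos²i = (1.77156 − 1)/8 = 0.09645; i = arccos(0.31056) = 71.907°.
sin r = sin 71.907°/1.331 = 0.71417; r = 45.575°.
D_min = 2·71.907° − 6·45.575° + 360° = 230.365°.
Rainbow angle = D_min − 180° = 50.365°.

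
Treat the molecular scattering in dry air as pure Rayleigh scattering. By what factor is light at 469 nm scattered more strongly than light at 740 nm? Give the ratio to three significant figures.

Rayleigh scattering ∝ λ⁻⁴, so the ratio of coefficients is the inverse fourth power of the wavelength ratio.
σ(469)/σ(740) = (740/469)⁴ = (1.5778)⁴ = 6.198.

6.20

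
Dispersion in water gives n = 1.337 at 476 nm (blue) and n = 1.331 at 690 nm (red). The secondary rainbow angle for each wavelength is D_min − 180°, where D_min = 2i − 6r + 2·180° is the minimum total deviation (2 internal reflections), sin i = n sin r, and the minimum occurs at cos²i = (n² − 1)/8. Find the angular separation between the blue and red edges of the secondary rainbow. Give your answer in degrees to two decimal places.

At 476 nm (n = 1.337): cos²i = 0.09845 → i = 71.714°, r = 45.249°, D_min = 231.934°, rainbow angle = 51.934°.
At 690 nm (n = 1.331): cos²i = 0.09645 → i = 71.907°, r = 45.575°, D_min = 230.365°, rainbow angle = 50.365°.
Angular width = |51.934° − 50.365°| = 1.569°.

1.57°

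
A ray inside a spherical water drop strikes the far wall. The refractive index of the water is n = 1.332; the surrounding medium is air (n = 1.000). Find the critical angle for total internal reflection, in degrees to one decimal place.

sin θ_c = n_air / n = 1.000 / 1.332 = 0.7508.
θ_c = arcsin(0.7508) = 48.66°.

48.7°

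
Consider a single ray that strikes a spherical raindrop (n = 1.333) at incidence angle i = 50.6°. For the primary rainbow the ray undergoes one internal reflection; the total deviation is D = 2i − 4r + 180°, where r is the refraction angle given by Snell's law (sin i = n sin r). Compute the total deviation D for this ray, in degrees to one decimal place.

139.5°

sin r = sin 50.6° / 1.333 = 0.7727/1.333 = 0.5797; r = 35.43°.
D = 2·50.6° − 4·35.43° + 180° = 101.20° − 141.72° + 180° = 139.48°.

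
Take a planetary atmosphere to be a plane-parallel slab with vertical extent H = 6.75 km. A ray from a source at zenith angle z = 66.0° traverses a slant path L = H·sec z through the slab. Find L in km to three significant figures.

sec z = 1/cos 66.0° = 2.4586.
L = 6.75 × 2.4586 = 16.596 km.

16.6 km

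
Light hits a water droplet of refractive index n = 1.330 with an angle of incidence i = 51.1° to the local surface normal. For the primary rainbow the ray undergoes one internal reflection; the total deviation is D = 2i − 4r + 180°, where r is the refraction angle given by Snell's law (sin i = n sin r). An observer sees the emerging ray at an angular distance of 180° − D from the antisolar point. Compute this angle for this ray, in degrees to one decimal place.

sin r = sin 51.1° / 1.330 = 0.7782/1.330 = 0.5851; r = 35.81°.
D = 2·51.1° − 4·35.81° + 180° = 102.20° − 143.25° + 180° = 138.95°.
Angle from antisolar point = 180° − D = 41.05°.

41.1°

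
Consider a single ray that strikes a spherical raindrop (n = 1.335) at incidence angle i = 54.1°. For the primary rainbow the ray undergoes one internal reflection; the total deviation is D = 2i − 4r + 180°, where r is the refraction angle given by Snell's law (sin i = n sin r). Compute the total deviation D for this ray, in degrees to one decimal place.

138.8°

sin r = sin 54.1° / 1.335 = 0.8100/1.335 = 0.6068; r = 37.36°.
D = 2·54.1° − 4·37.36° + 180° = 108.20° − 149.43° + 180° = 138.77°.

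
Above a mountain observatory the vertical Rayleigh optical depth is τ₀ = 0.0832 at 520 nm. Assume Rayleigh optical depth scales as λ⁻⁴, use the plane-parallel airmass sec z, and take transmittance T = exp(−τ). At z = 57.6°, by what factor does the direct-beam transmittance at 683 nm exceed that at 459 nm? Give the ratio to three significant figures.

1.23

Airmass: sec 57.6° = 1.8663.
τ(683 nm) = 0.0832 × (520/683)⁴ × 1.8663 = 0.0832 × 0.3360 × 1.8663 = 0.0522.
τ(459 nm) = 0.0832 × (520/459)⁴ × 1.8663 = 0.0832 × 1.6473 × 1.8663 = 0.2558.
T(683)/T(459) = exp(τ_B − τ_A) = exp(0.2036) = 1.2258.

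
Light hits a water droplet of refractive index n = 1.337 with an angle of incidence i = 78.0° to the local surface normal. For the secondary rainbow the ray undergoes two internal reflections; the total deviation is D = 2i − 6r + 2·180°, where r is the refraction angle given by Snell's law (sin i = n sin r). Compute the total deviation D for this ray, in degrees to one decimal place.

233.9°

sin r = sin 78.0° / 1.337 = 0.9781/1.337 = 0.7316; r = 47.02°.
D = 2·78.0° − 6·47.02° + 2·180° = 156.00° − 282.12° + 360° = 233.88°.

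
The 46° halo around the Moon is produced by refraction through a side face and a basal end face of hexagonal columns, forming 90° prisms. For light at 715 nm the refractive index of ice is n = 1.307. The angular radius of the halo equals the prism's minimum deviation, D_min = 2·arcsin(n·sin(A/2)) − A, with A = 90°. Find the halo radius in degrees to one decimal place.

n·sin(A/2) = 1.307 × sin 45° = 1.307 × 0.7071 = 0.9242.
D_min = 2·arcsin(0.9242) − 90° = 2 × 67.546° − 90° = 45.093°.

45.1°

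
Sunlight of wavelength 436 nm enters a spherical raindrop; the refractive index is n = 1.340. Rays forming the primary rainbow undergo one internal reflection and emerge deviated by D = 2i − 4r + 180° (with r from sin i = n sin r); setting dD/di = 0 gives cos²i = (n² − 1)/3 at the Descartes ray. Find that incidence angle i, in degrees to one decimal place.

59.0°

cos²i = (1.340² − 1)/3 = (1.79560 − 1)/3 = 0.26520.
cos i = 0.51498, so i = 59.004°.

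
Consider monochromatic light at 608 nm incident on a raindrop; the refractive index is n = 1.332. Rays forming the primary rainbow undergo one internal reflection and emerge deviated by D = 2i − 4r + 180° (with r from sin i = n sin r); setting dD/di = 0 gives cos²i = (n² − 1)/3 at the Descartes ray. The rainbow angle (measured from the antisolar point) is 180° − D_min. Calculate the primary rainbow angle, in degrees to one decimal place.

42.2°

cos²i = (1.77422 − 1)/3 = 0.25807; i = arccos(0.50801) = 59.469°.
sin r = sin 59.469°/1.332 = 0.64666; r = 40.290°.
D_min = 2·59.469° − 4·40.290° + 180° = 137.776°.
Rainbow angle = 180° − D_min = 42.224°.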